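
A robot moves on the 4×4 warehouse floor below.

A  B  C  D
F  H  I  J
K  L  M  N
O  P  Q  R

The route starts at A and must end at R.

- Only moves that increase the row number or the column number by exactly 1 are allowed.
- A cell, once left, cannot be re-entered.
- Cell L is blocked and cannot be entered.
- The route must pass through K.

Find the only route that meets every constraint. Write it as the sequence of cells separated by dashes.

Moves only go right or down, so the column and row indices never decrease.
Route from A: 3× down (reaching O), 3× right (reaching R) — 6 moves in all.
Check: all required cells visited.

A - F - K - O - P - Q - R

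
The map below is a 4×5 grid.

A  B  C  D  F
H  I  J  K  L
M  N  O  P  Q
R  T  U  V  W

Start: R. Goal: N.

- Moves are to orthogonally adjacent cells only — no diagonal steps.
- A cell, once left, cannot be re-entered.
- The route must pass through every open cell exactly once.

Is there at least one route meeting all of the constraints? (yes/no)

no

Colour the cells like a checkerboard: each orthogonal step flips colour, so a Hamiltonian route alternates colours. Here there are 10 cells of one colour and 10 of the other, with start on the same colour as the goal — the counts and endpoints can't be arranged into an alternating sequence of length 20, so no Hamiltonian route exists.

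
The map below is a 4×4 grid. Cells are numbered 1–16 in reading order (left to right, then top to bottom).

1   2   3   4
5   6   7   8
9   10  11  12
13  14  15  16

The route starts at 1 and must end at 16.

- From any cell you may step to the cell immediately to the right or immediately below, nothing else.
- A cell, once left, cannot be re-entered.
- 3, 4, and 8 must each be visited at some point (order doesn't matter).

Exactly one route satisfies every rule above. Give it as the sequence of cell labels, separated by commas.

1, 2, 3, 4, 8, 12, 16

Moves only go right or down, so the column and row indices never decrease.
Route from 1: right 3 to 4, down 3 to 16 — 6 moves in all.
Check: all required cells visited.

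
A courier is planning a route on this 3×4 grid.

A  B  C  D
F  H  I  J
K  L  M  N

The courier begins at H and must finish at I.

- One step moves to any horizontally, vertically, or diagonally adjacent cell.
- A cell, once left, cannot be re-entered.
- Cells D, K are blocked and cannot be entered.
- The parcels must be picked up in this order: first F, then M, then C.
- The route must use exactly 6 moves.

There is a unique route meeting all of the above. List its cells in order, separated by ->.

The waypoints must appear in the order F, M, C, with no cell reused.
Route from H: left to F, down-right to L, right to M, up-right to J, up-left to C, down to I — 6 moves in all.
Check: order respected (F at step 1, M at step 3, C at step 5); 6 moves as required.

H -> F -> L -> M -> J -> C -> I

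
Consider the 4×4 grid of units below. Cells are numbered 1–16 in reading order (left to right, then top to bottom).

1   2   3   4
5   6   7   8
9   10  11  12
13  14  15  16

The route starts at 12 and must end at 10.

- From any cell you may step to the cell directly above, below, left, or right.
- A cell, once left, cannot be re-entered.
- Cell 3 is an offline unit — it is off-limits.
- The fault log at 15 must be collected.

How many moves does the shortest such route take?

Any route passes through 15 somewhere between 12 and 10. Summing Manhattan distances along the two legs (12 → 15 → 10) gives a lower bound of 2 + 2 = 4 moves.
A route of 4 moves achieves this: 12 → 16 → 15 → 11 → 10.
Since 4 matches the lower bound, it is optimal.

4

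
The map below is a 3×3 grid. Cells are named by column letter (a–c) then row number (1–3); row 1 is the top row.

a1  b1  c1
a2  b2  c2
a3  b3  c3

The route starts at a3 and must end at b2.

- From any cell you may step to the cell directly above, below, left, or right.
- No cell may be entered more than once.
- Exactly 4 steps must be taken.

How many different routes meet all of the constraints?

Need simple routes of exactly 4 moves from a3 to b2 (Manhattan distance 2, so 1 moves are spent on a detour and 1 undoing it).
Enumerating: a3 a2 a1 b1 b2 | a3 b3 c3 c2 b2.
That gives 2 routes.

2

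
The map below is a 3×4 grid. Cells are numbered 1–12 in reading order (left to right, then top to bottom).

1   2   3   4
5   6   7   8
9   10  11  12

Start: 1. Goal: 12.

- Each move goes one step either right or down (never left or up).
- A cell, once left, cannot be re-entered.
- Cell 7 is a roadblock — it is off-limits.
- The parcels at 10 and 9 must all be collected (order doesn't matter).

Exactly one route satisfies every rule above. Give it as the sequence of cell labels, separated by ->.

1 -> 5 -> 9 -> 10 -> 11 -> 12

Moves only go right or down, so the column and row indices never decrease.
Route from 1: 2× down (reaching 9), 3× right (reaching 12) — 5 moves in all.
Check: all required cells visited.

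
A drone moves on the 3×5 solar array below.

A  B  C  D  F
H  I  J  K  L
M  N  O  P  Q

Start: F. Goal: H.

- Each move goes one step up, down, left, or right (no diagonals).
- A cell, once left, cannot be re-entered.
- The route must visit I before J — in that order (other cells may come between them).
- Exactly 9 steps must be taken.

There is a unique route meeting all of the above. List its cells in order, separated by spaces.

The waypoints must appear in the order I, J, with no cell reused.
Route from F: left 3 to B, down 1 to I, right 1 to J, down 1 to O, left 2 to M, up 1 to H — 9 moves in all.
Check: order respected (I at step 4, J at step 5); 9 moves as required.

F D C B I J O N M H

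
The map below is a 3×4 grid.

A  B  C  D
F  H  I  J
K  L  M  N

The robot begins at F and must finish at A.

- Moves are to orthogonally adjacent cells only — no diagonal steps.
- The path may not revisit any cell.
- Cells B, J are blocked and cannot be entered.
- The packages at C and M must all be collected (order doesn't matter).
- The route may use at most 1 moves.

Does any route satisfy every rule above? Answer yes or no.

Every way from M onward to A runs back through F, which the route has already used — so it cannot be completed without a revisit.

no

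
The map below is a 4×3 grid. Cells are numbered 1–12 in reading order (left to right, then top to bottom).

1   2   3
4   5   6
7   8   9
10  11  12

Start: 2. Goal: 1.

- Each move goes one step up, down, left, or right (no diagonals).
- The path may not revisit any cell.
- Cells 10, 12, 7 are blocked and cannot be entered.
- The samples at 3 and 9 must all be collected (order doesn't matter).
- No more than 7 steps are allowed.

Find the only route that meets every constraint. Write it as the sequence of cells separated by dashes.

2 - 3 - 6 - 9 - 8 - 5 - 4 - 1

The budget equals the shortest possible length, so every move has to be on a shortest route through the required cells.
Route from 2: right 1 to 3, down 2 to 9, left 1 to 8, up 1 to 5, left 1 to 4, up 1 to 1 — 7 moves in all.
Check: all required cells visited; 7 ≤ 7 moves.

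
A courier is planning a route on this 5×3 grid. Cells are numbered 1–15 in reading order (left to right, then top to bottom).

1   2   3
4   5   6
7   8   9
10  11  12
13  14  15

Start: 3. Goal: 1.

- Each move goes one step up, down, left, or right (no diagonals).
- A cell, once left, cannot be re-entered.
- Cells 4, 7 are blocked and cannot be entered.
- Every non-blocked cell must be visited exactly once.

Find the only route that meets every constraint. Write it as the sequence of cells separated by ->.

3 -> 6 -> 9 -> 12 -> 15 -> 14 -> 13 -> 10 -> 11 -> 8 -> 5 -> 2 -> 1

Need to visit all 13 open cells exactly once, starting at 3 and ending at 1.
Route from 3: down 4 to 15, left 2 to 13, up 1 to 10, right 1 to 11, up 3 to 2, left 1 to 1 — 12 moves in all.
Check: all 13 open cells covered.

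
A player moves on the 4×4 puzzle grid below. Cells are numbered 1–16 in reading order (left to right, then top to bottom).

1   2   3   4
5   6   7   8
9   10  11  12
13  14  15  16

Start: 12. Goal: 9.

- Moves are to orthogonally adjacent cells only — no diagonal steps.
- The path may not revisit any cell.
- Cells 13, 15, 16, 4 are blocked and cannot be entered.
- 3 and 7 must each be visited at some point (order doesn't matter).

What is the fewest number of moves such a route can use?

Any route passes through 3 and 7 in some order between 12 and 9. Summing Manhattan distances along each leg and taking the cheapest ordering (12 → 3 → 7 → 9) gives a lower bound of 3 + 1 + 3 = 7 moves.
A route of 7 moves achieves this: 12 → 8 → 7 → 3 → 2 → 6 → 10 → 9.
Since 7 matches the lower bound, it is optimal.

7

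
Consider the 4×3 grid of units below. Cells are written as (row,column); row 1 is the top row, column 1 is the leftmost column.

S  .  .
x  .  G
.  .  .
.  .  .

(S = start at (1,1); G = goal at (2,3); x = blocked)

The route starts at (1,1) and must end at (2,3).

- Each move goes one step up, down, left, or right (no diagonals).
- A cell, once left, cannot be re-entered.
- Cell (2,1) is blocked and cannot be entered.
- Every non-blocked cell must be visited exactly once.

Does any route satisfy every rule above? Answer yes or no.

Colour the cells like a checkerboard: each orthogonal step flips colour, so a Hamiltonian route alternates colours. Here there are 6 cells of one colour and 5 of the other, with start on the opposite colour to the goal — the counts and endpoints can't be arranged into an alternating sequence of length 11, so no Hamiltonian route exists.

no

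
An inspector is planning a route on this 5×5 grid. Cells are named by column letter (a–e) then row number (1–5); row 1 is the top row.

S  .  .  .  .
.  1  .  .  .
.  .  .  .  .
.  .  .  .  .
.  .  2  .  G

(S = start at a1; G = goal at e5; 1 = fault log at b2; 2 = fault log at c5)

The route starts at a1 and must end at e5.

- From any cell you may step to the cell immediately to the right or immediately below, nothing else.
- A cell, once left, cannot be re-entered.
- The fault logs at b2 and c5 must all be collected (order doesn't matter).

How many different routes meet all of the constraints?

A right/down-only route from a1 to e5 makes exactly 4 down-moves and 4 right-moves in some order.
With no other constraints that would be C(8,4) = 70 routes.
A monotone route can only reach the required cells in the order b2, c5, so split there and multiply the segment counts: a1→b2: 2; b2→c5: 4; c5→e5: 1; product = 8.
That gives 8 routes.

8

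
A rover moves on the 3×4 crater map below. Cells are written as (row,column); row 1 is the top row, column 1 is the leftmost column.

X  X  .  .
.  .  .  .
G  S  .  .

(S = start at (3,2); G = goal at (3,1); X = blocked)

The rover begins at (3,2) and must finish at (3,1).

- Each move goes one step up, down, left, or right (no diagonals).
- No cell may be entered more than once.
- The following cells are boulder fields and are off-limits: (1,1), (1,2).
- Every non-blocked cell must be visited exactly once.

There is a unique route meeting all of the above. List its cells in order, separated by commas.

(3,2), (3,3), (3,4), (2,4), (1,4), (1,3), (2,3), (2,2), (2,1), (3,1)

Need to visit all 10 open cells exactly once, starting at (3,2) and ending at (3,1).
Cell (1,4) has only two open neighbours ((2,4) and (1,3)), so the path must pass straight through it: one of those is the cell it's entered from and the other is where it exits.
Route from (3,2): right 2 to (3,4), up 2 to (1,4), left 1 to (1,3), down 1 to (2,3), left 2 to (2,1), down 1 to (3,1) — 9 moves in all.
Check: all 10 open cells covered.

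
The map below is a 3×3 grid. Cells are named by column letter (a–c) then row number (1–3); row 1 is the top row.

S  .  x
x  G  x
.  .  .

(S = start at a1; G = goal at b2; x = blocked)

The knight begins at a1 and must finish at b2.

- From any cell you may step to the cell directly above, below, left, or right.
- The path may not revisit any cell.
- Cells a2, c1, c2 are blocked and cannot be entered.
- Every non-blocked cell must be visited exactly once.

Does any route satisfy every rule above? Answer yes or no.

no

Cell a3 has only one open neighbour but is neither the start nor the goal, so a Hamiltonian route would have to both enter and leave it through the same neighbour — impossible without revisiting.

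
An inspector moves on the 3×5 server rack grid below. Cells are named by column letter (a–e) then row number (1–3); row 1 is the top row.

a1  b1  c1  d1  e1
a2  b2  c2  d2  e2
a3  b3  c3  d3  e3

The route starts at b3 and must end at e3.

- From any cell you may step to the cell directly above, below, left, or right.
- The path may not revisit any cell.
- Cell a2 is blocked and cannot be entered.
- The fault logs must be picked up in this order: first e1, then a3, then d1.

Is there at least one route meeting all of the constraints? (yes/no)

no

a3 must be visited but has only one open neighbour (b3), and it is neither the start nor the goal — the route would have to enter and leave through b3, re-entering it.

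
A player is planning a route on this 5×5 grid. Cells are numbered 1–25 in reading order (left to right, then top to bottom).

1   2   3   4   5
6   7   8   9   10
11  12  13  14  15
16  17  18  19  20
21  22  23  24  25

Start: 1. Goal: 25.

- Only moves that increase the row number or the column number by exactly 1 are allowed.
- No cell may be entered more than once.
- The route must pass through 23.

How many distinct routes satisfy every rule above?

15

A right/down-only route from 1 to 25 makes exactly 4 down-moves and 4 right-moves in some order.
With no other constraints that would be C(8,4) = 70 routes.
Split at 23 and multiply the segment counts: 1→23: 15; 23→25: 1; product = 15.
That gives 15 routes.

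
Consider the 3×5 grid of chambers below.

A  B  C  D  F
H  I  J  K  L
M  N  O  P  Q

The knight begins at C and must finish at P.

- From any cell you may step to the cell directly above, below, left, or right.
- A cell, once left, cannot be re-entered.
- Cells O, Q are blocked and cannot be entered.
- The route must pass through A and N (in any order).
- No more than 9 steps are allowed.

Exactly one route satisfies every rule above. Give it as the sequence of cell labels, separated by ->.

C -> B -> A -> H -> M -> N -> I -> J -> K -> P

The 9-move cap with required stops at A, N leaves no slack for detours.
Route from C: 2× left (reaching A), 2× down (reaching M), right to N, up to I, 2× right (reaching K), down to P — 9 moves in all.
Check: all required cells visited; 9 ≤ 9 moves.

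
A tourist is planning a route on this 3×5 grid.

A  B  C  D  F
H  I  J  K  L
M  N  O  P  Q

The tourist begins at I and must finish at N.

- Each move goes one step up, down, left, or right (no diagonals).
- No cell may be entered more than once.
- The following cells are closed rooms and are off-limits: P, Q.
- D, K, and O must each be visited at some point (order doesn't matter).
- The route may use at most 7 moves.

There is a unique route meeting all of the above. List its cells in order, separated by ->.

The 7-move cap with required stops at D, K, O leaves no slack for detours.
Route from I: up to B, 2× right (reaching D), down to K, left to J, down to O, left to N — 7 moves in all.
Check: all required cells visited; 7 ≤ 7 moves.

I -> B -> C -> D -> K -> J -> O -> N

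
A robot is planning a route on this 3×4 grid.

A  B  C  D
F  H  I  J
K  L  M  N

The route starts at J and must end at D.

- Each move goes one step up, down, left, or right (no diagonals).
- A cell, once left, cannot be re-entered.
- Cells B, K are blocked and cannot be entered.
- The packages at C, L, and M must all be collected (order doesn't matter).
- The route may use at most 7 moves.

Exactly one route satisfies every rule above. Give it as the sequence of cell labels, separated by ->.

Any route must reach C, L, and M and still end at D within 7 moves, so the order of the required stops is forced.
Route from J: down 1 to N, left 2 to L, up 1 to H, right 1 to I, up 1 to C, right 1 to D — 7 moves in all.
Check: all required cells visited; 7 ≤ 7 moves.

J -> N -> M -> L -> H -> I -> C -> D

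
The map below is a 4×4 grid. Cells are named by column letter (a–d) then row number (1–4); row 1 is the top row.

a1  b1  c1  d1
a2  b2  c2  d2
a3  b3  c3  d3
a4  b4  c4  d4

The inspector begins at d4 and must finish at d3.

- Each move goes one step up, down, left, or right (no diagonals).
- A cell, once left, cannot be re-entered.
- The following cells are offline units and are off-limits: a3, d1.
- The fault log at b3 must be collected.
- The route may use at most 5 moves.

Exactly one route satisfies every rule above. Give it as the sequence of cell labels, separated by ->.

Any route must reach b3 and still end at d3 within 5 moves, so the order of the required stops is forced.
Route from d4: 2× left (reaching b4), up to b3, 2× right (reaching d3) — 5 moves in all.
Check: all required cells visited; 5 ≤ 5 moves.

d4 -> c4 -> b4 -> b3 -> c3 -> d3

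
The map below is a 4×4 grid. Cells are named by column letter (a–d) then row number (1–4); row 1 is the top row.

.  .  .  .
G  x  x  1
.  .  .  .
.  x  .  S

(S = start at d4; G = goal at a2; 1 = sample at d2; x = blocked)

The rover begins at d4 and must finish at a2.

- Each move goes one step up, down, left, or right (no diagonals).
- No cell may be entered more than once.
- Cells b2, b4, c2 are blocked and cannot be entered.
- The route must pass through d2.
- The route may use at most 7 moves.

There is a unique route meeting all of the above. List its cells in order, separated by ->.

The budget equals the shortest possible length, so every move has to be on a shortest route through the required cells.
Route from d4: up 3 to d1, left 3 to a1, down 1 to a2 — 7 moves in all.
Check: all required cells visited; 7 ≤ 7 moves.

d4 -> d3 -> d2 -> d1 -> c1 -> b1 -> a1 -> a2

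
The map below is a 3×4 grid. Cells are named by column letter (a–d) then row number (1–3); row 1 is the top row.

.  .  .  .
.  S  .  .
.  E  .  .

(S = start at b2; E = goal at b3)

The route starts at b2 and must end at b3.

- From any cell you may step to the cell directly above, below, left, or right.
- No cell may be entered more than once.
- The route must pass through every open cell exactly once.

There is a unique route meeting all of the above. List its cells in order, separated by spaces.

Need to visit all 12 open cells exactly once, starting at b2 and ending at b3.
Route from b2: right to c2, down to c3, right to d3, 2× up (reaching d1), 3× left (reaching a1), 2× down (reaching a3), right to b3 — 11 moves in all.
Check: all 12 open cells covered.

b2 c2 c3 d3 d2 d1 c1 b1 a1 a2 a3 b3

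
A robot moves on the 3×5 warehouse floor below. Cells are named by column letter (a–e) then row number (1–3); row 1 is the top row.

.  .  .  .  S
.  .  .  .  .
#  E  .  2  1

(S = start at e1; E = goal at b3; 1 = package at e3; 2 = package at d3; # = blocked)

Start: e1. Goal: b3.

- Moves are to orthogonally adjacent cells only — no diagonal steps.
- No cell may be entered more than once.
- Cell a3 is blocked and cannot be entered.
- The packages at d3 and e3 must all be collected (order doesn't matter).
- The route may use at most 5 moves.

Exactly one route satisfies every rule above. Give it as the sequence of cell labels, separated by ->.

Any route must reach d3 and e3 and still end at b3 within 5 moves, so the order of the required stops is forced.
Route from e1: down 2 to e3, left 3 to b3 — 5 moves in all.
Check: all required cells visited; 5 ≤ 5 moves.

e1 -> e2 -> e3 -> d3 -> c3 -> b3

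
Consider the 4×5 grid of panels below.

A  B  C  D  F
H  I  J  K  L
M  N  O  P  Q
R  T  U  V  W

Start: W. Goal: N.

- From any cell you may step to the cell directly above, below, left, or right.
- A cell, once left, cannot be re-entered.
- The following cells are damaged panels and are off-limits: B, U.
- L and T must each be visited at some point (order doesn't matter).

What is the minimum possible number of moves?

10

Any route passes through L and T in some order between W and N. Summing Manhattan distances along each leg and taking the cheapest ordering (W → L → T → N) gives a lower bound of 2 + 5 + 1 = 8 moves.
The shortest route satisfying every rule uses 10 moves: W → Q → L → K → J → I → H → M → R → T → N.
The bound of 8 isn't tight here; checking systematically, no route of length 8 through 9 satisfies every constraint, so 10 is the minimum.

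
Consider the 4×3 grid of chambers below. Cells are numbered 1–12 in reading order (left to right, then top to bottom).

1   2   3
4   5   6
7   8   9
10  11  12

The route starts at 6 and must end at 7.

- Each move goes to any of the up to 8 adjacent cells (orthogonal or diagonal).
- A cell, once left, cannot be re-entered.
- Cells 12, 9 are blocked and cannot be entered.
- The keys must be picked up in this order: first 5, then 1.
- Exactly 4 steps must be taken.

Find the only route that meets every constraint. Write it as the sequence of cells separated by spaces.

The waypoints must appear in the order 5, 1, with no cell reused.
Route from 6: left 1 to 5, up-left 1 to 1, down 2 to 7 — 4 moves in all.
Check: order respected (5 at step 1, 1 at step 2); 4 moves as required.

6 5 1 4 7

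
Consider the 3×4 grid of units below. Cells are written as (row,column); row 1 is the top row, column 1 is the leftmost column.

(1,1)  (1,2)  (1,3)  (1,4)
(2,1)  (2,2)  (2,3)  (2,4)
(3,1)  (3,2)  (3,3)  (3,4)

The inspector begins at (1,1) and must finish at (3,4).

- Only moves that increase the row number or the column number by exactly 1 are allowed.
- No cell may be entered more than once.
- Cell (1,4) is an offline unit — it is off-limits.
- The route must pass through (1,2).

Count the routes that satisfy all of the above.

5

A right/down-only route from (1,1) to (3,4) makes exactly 2 down-moves and 3 right-moves in some order.
With no other constraints that would be C(5,2) = 10 routes.
Split at (1,2) and multiply the segment counts (each segment already excludes blocked cells): (1,1)→(1,2): 1; (1,2)→(3,4): 5; product = 5.
That gives 5 routes.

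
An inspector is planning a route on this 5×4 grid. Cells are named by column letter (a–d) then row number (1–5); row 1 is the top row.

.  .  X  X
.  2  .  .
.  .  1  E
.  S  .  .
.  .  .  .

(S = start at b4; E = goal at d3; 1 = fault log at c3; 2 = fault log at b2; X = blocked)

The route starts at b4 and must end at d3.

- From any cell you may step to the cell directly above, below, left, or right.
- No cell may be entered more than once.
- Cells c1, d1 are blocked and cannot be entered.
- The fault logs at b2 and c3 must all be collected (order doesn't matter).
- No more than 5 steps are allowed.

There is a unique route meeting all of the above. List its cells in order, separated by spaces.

The 5-move cap with required stops at b2, c3 leaves no slack for detours.
Route from b4: 2× up (reaching b2), right to c2, down to c3, right to d3 — 5 moves in all.
Check: all required cells visited; 5 ≤ 5 moves.

b4 b3 b2 c2 c3 d3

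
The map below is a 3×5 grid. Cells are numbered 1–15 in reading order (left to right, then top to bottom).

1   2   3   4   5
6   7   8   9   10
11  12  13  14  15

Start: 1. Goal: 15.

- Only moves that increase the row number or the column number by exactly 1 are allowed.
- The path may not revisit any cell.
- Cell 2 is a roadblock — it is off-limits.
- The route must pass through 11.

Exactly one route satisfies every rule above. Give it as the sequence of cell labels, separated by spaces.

1 6 11 12 13 14 15

Moves only go right or down, so the column and row indices never decrease.
Route from 1: down 2 to 11, right 4 to 15 — 6 moves in all.
Check: all required cells visited.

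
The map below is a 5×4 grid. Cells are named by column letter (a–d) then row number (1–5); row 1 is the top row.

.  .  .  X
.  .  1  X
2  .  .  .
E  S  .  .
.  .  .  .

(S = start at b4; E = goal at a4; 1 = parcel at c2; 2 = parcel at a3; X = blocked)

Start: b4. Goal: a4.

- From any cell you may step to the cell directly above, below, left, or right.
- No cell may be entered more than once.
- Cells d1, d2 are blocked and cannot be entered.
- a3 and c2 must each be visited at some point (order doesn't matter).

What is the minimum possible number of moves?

Any route passes through a3 and c2 in some order between b4 and a4. Summing Manhattan distances along each leg and taking the cheapest ordering (b4 → c2 → a3 → a4) gives a lower bound of 3 + 3 + 1 = 7 moves.
A route of 7 moves achieves this: b4 → b3 → c3 → c2 → b2 → a2 → a3 → a4.
Since 7 matches the lower bound, it is optimal.

7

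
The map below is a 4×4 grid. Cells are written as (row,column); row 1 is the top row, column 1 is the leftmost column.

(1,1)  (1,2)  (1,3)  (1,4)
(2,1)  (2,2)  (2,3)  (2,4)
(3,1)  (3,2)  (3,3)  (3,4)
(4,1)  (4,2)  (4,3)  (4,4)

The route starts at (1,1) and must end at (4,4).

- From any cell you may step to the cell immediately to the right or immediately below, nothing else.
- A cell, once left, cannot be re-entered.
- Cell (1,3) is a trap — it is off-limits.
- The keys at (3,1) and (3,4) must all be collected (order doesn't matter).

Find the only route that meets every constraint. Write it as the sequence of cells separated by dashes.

Moves only go right or down, so the column and row indices never decrease.
Route from (1,1): 2× down (reaching (3,1)), 3× right (reaching (3,4)), down to (4,4) — 6 moves in all.
Check: all required cells visited.

(1,1) - (2,1) - (3,1) - (3,2) - (3,3) - (3,4) - (4,4)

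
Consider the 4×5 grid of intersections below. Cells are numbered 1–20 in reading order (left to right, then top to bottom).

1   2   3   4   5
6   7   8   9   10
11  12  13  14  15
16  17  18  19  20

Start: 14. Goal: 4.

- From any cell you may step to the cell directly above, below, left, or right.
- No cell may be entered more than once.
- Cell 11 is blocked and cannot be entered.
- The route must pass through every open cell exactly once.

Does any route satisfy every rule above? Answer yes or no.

Cell 16 has only one open neighbour but is neither the start nor the goal, so a Hamiltonian route would have to both enter and leave it through the same neighbour — impossible without revisiting.

no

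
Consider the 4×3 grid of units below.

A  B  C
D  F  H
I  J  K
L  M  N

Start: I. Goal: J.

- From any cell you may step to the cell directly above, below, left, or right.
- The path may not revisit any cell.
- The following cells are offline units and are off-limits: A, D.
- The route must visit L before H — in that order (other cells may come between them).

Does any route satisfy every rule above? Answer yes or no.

yes

One route that works: I → L → M → N → K → H → F → J.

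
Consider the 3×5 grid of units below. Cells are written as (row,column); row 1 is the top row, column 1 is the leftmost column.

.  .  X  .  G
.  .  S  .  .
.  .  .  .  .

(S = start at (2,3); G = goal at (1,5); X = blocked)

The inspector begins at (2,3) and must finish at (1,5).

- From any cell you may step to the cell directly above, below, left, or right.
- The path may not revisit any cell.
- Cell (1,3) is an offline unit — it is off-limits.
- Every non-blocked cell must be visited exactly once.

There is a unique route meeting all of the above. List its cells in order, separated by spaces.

Need to visit all 14 open cells exactly once, starting at (2,3) and ending at (1,5).
Cell (1,1) has only two open neighbours ((2,1) and (1,2)), so the path must pass straight through it: one of those is the cell it's entered from and the other is where it exits.
Route from (2,3): left to (2,2), up to (1,2), left to (1,1), 2× down (reaching (3,1)), 4× right (reaching (3,5)), up to (2,5), left to (2,4), up to (1,4), right to (1,5) — 13 moves in all.
Check: all 14 open cells covered.

(2,3) (2,2) (1,2) (1,1) (2,1) (3,1) (3,2) (3,3) (3,4) (3,5) (2,5) (2,4) (1,4) (1,5)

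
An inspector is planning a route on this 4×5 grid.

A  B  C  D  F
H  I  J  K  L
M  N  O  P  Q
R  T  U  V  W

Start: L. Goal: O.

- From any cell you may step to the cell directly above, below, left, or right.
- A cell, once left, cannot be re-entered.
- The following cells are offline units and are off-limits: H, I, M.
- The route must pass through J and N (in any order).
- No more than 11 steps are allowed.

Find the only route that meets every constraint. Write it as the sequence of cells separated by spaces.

Any route must reach J and N and still end at O within 11 moves, so the order of the required stops is forced.
Route from L: up 1 to F, left 2 to C, down 1 to J, right 1 to K, down 2 to V, left 2 to T, up 1 to N, right 1 to O — 11 moves in all.
Check: all required cells visited; 11 ≤ 11 moves.

L F D C J K P V U T N O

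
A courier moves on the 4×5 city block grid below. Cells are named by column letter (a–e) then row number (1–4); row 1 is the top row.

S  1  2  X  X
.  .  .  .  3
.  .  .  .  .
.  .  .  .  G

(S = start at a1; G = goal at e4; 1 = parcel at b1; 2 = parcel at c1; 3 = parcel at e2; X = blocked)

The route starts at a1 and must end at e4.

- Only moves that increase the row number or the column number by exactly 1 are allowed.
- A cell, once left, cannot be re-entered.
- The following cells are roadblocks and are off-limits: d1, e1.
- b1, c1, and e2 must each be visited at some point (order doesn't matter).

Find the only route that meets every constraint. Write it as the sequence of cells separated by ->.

a1 -> b1 -> c1 -> c2 -> d2 -> e2 -> e3 -> e4

Moves only go right or down, so the column and row indices never decrease.
Route from a1: 2× right (reaching c1), down to c2, 2× right (reaching e2), 2× down (reaching e4) — 7 moves in all.
Check: all required cells visited.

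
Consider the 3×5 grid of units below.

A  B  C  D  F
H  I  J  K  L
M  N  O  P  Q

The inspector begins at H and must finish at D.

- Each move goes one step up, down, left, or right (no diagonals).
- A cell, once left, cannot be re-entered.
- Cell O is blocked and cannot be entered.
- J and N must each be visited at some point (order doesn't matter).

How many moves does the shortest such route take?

Any route passes through J and N in some order between H and D. Summing Manhattan distances along each leg and taking the cheapest ordering (H → N → J → D) gives a lower bound of 2 + 2 + 2 = 6 moves.
A route of 6 moves achieves this: H → M → N → I → J → C → D.
Since 6 matches the lower bound, it is optimal.

6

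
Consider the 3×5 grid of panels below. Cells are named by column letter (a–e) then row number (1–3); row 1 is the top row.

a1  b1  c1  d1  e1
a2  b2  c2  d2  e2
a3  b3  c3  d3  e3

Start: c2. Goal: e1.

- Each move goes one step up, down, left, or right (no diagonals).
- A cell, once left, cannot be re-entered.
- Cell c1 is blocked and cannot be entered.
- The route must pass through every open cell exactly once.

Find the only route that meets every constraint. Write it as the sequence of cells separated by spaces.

Need to visit all 14 open cells exactly once, starting at c2 and ending at e1.
Route from c2: left to b2, up to b1, left to a1, 2× down (reaching a3), 4× right (reaching e3), up to e2, left to d2, up to d1, right to e1 — 13 moves in all.
Check: all 14 open cells covered.

c2 b2 b1 a1 a2 a3 b3 c3 d3 e3 e2 d2 d1 e1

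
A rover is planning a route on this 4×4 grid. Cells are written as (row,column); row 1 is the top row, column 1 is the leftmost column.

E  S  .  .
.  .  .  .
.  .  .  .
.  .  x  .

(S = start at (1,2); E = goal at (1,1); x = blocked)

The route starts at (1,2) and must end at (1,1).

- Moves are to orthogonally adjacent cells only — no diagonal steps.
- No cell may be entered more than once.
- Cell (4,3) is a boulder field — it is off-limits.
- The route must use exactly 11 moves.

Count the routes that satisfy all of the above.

Need simple routes of exactly 11 moves from (1,2) to (1,1) (Manhattan distance 1, so 5 moves are spent on a detour and 5 undoing it).
Enumerating: (1,2) (2,2) (2,3) (1,3) (1,4) (2,4) (3,4) (3,3) (3,2) (3,1) (2,1) (1,1) | (1,2) (2,2) (2,3) (2,4) (3,4) (3,3) (3,2) (4,2) (4,1) (3,1) (2,1) (1,1) | (1,2) (1,3) (2,3) (2,4) (3,4) (3,3) (3,2) (4,2) (4,1) (3,1) (2,1) (1,1) | (1,2) (1,3) (1,4) (2,4) (3,4) (3,3) (2,3) (2,2) (3,2) (3,1) (2,1) (1,1) | (1,2) (1,3) (1,4) (2,4) (3,4) (3,3) (3,2) (4,2) (4,1) (3,1) (2,1) (1,1) | (1,2) (1,3) (1,4) (2,4) (2,3) (3,3) (3,2) (4,2) (4,1) (3,1) (2,1) (1,1) | (1,2) (1,3) (1,4) (2,4) (2,3) (2,2) (3,2) (4,2) (4,1) (3,1) (2,1) (1,1).
That gives 7 routes.

7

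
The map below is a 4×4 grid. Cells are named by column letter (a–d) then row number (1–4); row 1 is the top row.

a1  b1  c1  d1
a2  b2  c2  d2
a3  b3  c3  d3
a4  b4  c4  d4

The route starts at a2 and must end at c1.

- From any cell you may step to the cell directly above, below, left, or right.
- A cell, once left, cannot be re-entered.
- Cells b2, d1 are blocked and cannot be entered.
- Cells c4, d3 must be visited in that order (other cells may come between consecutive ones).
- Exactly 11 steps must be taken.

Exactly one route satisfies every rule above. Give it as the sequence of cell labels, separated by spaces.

The waypoints must appear in the order c4, d3, with no cell reused.
Route from a2: down 2 to a4, right 1 to b4, up 1 to b3, right 1 to c3, down 1 to c4, right 1 to d4, up 2 to d2, left 1 to c2, up 1 to c1 — 11 moves in all.
Check: order respected (c4 at step 6, d3 at step 8); 11 moves as required.

a2 a3 a4 b4 b3 c3 c4 d4 d3 d2 c2 c1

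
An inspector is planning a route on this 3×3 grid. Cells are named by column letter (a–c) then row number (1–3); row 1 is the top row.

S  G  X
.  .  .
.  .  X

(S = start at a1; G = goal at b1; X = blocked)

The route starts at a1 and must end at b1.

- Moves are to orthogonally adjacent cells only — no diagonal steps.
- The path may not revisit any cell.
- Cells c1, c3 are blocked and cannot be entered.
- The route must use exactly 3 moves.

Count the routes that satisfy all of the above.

Need simple routes of exactly 3 moves from a1 to b1 (Manhattan distance 1, so 1 moves are spent on a detour and 1 undoing it).
Enumerating: a1 a2 b2 b1.
That gives 1 route.

1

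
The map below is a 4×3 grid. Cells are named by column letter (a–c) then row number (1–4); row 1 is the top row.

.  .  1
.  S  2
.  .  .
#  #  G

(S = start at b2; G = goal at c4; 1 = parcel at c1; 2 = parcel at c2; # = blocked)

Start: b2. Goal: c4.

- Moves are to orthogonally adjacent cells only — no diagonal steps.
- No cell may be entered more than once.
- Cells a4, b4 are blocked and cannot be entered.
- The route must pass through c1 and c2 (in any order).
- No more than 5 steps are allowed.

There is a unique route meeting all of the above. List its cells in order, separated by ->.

Any route must reach c1 and c2 and still end at c4 within 5 moves, so the order of the required stops is forced.
Route from b2: up 1 to b1, right 1 to c1, down 3 to c4 — 5 moves in all.
Check: all required cells visited; 5 ≤ 5 moves.

b2 -> b1 -> c1 -> c2 -> c3 -> c4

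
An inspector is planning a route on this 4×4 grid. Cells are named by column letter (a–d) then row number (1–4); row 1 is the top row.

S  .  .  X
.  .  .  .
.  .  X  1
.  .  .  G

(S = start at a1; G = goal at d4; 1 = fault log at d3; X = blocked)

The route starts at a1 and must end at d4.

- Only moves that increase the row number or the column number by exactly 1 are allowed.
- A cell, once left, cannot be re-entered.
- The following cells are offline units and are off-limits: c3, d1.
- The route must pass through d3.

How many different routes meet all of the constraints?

3

A right/down-only route from a1 to d4 makes exactly 3 down-moves and 3 right-moves in some order.
With no other constraints that would be C(6,3) = 20 routes.
Split at d3 and multiply the segment counts (each segment already excludes blocked cells): a1→d3: 3; d3→d4: 1; product = 3.
That gives 3 routes.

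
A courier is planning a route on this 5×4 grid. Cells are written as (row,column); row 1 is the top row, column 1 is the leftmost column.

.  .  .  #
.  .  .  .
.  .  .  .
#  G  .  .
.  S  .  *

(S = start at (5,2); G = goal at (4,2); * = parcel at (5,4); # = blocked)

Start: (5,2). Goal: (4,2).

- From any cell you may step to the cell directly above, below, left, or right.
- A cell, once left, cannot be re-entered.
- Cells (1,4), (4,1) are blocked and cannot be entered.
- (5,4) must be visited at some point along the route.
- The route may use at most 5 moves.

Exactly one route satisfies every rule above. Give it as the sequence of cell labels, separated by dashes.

(5,2) - (5,3) - (5,4) - (4,4) - (4,3) - (4,2)

Any route must reach (5,4) and still end at (4,2) within 5 moves, so the order of the required stops is forced.
Route from (5,2): 2× right (reaching (5,4)), up to (4,4), 2× left (reaching (4,2)) — 5 moves in all.
Check: all required cells visited; 5 ≤ 5 moves.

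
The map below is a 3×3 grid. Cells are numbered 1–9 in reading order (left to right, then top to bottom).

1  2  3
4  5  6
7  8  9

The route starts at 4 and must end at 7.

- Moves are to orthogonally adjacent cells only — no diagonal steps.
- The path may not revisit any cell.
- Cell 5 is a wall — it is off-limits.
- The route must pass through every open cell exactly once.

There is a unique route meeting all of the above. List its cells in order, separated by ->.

4 -> 1 -> 2 -> 3 -> 6 -> 9 -> 8 -> 7

Need to visit all 8 open cells exactly once, starting at 4 and ending at 7.
Cell 1 has only two open neighbours (4 and 2), so the path must pass straight through it: one of those is the cell it's entered from and the other is where it exits.
Route from 4: up to 1, 2× right (reaching 3), 2× down (reaching 9), 2× left (reaching 7) — 7 moves in all.
Check: all 8 open cells covered.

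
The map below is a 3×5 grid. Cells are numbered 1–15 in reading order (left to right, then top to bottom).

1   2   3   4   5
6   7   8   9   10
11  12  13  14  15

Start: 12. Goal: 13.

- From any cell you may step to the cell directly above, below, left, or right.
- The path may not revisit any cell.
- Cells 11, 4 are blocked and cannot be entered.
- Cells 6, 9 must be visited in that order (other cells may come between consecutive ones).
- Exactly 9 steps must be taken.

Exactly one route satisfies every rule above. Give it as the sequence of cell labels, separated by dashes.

The waypoints must appear in the order 6, 9, with no cell reused.
Route from 12: up 1 to 7, left 1 to 6, up 1 to 1, right 2 to 3, down 1 to 8, right 1 to 9, down 1 to 14, left 1 to 13 — 9 moves in all.
Check: order respected (6 at step 2, 9 at step 7); 9 moves as required.

12 - 7 - 6 - 1 - 2 - 3 - 8 - 9 - 14 - 13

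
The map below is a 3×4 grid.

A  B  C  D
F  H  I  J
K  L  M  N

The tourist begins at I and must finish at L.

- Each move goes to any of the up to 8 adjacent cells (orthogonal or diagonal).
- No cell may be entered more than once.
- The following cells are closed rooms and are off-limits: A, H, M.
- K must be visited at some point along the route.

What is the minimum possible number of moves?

Any route passes through K somewhere between I and L. Summing Chebyshev distances along the two legs (I → K → L) gives a lower bound of 2 + 1 = 3 moves.
The shortest route satisfying every rule uses 4 moves: I → B → F → K → L.
The bound of 3 isn't tight here; checking systematically, no route of length 3 through 3 satisfies every constraint, so 4 is the minimum.

4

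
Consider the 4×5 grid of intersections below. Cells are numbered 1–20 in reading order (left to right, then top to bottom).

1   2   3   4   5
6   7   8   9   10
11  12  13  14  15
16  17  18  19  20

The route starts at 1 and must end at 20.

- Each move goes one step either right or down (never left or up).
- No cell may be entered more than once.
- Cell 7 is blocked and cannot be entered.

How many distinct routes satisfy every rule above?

A right/down-only route from 1 to 20 makes exactly 3 down-moves and 4 right-moves in some order.
With no other constraints that would be C(7,3) = 35 routes.
Subtract routes through each blocked cell (inclusion–exclusion for overlaps): − through 7: 20 → 15.
That gives 15 routes.

15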